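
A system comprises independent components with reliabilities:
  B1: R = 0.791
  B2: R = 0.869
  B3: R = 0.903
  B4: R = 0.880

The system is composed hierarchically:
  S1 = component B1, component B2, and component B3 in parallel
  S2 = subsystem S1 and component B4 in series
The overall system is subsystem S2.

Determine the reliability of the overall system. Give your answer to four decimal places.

0.8777

Parallel (B1, B2, and B3): 1 − (1 − 0.791000)(1 − 0.869000)(1 − 0.903000) = 0.997344
Series ([0.997344] and B4): 0.997344 × 0.880000 = 0.8777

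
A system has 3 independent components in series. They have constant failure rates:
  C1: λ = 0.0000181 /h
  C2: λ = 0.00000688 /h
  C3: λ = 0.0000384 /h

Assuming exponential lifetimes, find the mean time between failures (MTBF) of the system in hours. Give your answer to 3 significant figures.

Series of exponential components: λ_sys = Σ λ_i
λ_sys = 0.0000181 + 0.00000688 + 0.0000384 = 6.3380e-05 /h
MTBF = 1 / λ_sys = 15800 h

15800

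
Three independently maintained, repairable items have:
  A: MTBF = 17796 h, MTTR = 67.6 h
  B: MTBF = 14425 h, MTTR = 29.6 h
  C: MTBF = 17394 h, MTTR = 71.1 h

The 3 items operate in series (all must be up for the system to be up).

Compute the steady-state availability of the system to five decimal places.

0.99013

A(A) = MTBF/(MTBF+MTTR) = 17796/(17796+67.6) = 0.996216
A(B) = MTBF/(MTBF+MTTR) = 14425/(14425+29.6) = 0.997952
A(C) = MTBF/(MTBF+MTTR) = 17394/(17394+71.1) = 0.995929
Series availability: 0.996216 × 0.997952 × 0.995929 = 0.99013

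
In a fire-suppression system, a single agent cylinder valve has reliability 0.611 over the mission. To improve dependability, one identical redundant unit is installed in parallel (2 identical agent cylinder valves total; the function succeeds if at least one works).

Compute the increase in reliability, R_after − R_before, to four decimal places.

0.2377

R_before = 0.611
R_after = 1 − (1 − 0.611)^2 = 0.8487
ΔR = 0.8487 − 0.611 = 0.2377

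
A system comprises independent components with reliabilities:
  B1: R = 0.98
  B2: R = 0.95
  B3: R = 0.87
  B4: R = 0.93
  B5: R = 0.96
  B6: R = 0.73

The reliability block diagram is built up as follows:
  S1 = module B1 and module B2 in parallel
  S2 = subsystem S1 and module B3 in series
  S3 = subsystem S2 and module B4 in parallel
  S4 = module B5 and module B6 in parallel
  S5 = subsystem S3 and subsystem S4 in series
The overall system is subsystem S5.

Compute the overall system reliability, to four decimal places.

0.9801

Parallel (B1 and B2): 1 − (1 − 0.980000)(1 − 0.950000) = 0.999000
Series ([0.999000] and B3): 0.999000 × 0.870000 = 0.869130
Parallel ([0.869130] and B4): 1 − (1 − 0.869130)(1 − 0.930000) = 0.990839
Parallel (B5 and B6): 1 − (1 − 0.960000)(1 − 0.730000) = 0.989200
Series ([0.990839] and [0.989200]): 0.990839 × 0.989200 = 0.9801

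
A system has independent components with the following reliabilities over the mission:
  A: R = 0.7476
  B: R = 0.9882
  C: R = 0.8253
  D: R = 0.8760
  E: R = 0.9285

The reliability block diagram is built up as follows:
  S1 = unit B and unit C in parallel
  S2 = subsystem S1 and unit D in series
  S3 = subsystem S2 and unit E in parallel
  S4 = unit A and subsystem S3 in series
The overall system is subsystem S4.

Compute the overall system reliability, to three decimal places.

Parallel (B and C): 1 − (1 − 0.98820)(1 − 0.82530) = 0.99794
Series ([0.99794] and D): 0.99794 × 0.87600 = 0.87420
Parallel ([0.87420] and E): 1 − (1 − 0.87420)(1 − 0.92850) = 0.99101
Series (A and [0.99101]): 0.74760 × 0.99101 = 0.741

0.741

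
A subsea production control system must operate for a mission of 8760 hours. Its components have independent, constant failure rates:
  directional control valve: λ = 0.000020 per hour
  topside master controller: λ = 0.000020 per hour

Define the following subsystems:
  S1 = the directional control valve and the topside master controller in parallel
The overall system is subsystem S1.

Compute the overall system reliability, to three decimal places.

R(directional control valve) = exp(−0.000020 × 8760) = 0.83929
R(topside master controller) = exp(−0.000020 × 8760) = 0.83929
Parallel (directional control valve and topside master controller): 1 − (1 − 0.83929)(1 − 0.83929) = 0.974

0.974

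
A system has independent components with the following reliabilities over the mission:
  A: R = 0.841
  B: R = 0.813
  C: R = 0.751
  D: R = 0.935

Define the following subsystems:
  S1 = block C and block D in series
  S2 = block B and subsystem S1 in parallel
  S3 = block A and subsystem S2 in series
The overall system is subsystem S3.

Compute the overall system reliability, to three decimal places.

0.794

Series (C and D): 0.75100 × 0.93500 = 0.70219
Parallel (B and [0.70219]): 1 − (1 − 0.81300)(1 − 0.70219) = 0.94431
Series (A and [0.94431]): 0.84100 × 0.94431 = 0.794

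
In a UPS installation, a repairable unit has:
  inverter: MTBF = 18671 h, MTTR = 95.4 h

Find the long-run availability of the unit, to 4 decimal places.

0.9949

A(inverter) = MTBF/(MTBF+MTTR) = 18671/(18671+95.4) = 0.9949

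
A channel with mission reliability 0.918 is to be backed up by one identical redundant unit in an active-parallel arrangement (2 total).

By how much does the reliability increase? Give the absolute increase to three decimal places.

R_before = 0.918
R_after = 1 − (1 − 0.918)^2 = 0.993
ΔR = 0.993 − 0.918 = 0.075

0.075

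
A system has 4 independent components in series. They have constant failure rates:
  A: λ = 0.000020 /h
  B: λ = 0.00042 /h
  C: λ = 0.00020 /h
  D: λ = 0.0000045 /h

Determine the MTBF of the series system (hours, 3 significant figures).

1550

Series of exponential components: λ_sys = Σ λ_i
λ_sys = 0.000020 + 0.00042 + 0.00020 + 0.0000045 = 6.4450e-04 /h
MTBF = 1 / λ_sys = 1550 h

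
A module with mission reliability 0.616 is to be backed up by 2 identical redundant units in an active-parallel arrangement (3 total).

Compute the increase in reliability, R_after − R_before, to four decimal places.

0.3274

R_before = 0.616
R_after = 1 − (1 − 0.616)^3 = 0.9434
ΔR = 0.9434 − 0.616 = 0.3274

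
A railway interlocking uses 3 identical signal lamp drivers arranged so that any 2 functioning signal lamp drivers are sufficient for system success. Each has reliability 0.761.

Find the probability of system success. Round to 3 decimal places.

0.856

R = Σ_{i=2}^{3} C(3,i) p^i (1−p)^{3−i} with p = 0.761
C(3,2)·0.761^2·0.239^1 = 0.41523
C(3,3)·0.761^3·0.239^0 = 0.44071
Sum = 0.856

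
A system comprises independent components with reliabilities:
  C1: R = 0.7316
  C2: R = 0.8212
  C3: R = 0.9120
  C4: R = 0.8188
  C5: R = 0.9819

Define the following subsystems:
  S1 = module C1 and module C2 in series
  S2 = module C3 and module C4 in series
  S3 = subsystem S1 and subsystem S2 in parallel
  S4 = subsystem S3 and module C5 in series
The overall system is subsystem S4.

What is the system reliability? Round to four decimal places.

0.8826

Series (C1 and C2): 0.731600 × 0.821200 = 0.600790
Series (C3 and C4): 0.912000 × 0.818800 = 0.746746
Parallel ([0.600790] and [0.746746]): 1 − (1 − 0.600790)(1 − 0.746746) = 0.898898
Series ([0.898898] and C5): 0.898898 × 0.981900 = 0.8826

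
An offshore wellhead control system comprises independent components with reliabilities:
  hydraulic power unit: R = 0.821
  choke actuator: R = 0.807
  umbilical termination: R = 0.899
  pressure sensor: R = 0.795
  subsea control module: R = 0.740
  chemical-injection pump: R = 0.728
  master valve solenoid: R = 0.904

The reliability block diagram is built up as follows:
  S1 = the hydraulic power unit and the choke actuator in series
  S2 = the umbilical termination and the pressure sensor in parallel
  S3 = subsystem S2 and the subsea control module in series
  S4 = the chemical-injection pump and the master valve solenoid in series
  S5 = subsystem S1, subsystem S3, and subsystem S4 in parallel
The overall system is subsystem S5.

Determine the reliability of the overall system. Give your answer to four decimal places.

0.9682

Series (hydraulic power unit and choke actuator): 0.821000 × 0.807000 = 0.662547
Parallel (umbilical termination and pressure sensor): 1 − (1 − 0.899000)(1 − 0.795000) = 0.979295
Series ([0.979295] and subsea control module): 0.979295 × 0.740000 = 0.724678
Series (chemical-injection pump and master valve solenoid): 0.728000 × 0.904000 = 0.658112
Parallel ([0.662547], [0.724678], and [0.658112]): 1 − (1 − 0.662547)(1 − 0.724678)(1 − 0.658112) = 0.9682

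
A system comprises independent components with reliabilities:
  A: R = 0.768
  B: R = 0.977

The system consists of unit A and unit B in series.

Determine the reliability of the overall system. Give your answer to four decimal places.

0.7503

Series (A and B): 0.768000 × 0.977000 = 0.7503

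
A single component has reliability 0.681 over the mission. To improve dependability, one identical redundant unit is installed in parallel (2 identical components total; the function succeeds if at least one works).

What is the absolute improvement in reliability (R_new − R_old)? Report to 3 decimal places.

R_before = 0.681
R_after = 1 − (1 − 0.681)^2 = 0.898
ΔR = 0.898 − 0.681 = 0.217

0.217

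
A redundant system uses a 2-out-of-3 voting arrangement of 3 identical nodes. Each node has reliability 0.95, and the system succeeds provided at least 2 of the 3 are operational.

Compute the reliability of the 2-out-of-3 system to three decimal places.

0.993

R = Σ_{i=2}^{3} C(3,i) p^i (1−p)^{3−i} with p = 0.95
C(3,2)·0.95^2·0.05^1 = 0.13538
C(3,3)·0.95^3·0.05^0 = 0.85738
Sum = 0.993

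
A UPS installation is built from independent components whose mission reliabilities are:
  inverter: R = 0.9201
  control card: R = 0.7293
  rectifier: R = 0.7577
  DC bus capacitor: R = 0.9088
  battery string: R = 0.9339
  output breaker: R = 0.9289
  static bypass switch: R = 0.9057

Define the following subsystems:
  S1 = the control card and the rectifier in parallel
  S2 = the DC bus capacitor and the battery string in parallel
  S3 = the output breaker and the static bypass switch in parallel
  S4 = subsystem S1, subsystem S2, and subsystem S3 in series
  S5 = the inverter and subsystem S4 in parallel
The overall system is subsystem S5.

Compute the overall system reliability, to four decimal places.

0.9938

Parallel (control card and rectifier): 1 − (1 − 0.729300)(1 − 0.757700) = 0.934409
Parallel (DC bus capacitor and battery string): 1 − (1 − 0.908800)(1 − 0.933900) = 0.993972
Parallel (output breaker and static bypass switch): 1 − (1 − 0.928900)(1 − 0.905700) = 0.993295
Series ([0.934409], [0.993972], and [0.993295]): 0.934409 × 0.993972 × 0.993295 = 0.922549
Parallel (inverter and [0.922549]): 1 − (1 − 0.920100)(1 − 0.922549) = 0.9938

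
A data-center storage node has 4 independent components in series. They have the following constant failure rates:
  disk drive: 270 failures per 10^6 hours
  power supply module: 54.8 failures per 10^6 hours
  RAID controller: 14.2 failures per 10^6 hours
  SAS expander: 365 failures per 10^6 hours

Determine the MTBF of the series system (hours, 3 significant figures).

Series of exponential components: λ_sys = Σ λ_i
λ_sys = 0.000270 + 0.0000548 + 0.0000142 + 0.000365 = 7.0400e-04 /h
MTBF = 1 / λ_sys = 1420 h

1420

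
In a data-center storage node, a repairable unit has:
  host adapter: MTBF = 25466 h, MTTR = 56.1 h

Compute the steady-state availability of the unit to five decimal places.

0.99780

A(host adapter) = MTBF/(MTBF+MTTR) = 25466/(25466+56.1) = 0.99780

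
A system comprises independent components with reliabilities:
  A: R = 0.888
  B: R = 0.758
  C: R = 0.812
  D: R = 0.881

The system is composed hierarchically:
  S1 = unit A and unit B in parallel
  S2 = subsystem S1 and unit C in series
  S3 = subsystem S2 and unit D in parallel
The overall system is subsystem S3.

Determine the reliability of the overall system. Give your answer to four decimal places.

Parallel (A and B): 1 − (1 − 0.888000)(1 − 0.758000) = 0.972896
Series ([0.972896] and C): 0.972896 × 0.812000 = 0.789992
Parallel ([0.789992] and D): 1 − (1 − 0.789992)(1 − 0.881000) = 0.9750

0.9750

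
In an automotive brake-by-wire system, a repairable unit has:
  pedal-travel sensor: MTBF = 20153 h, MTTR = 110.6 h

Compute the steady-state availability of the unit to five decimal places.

A(pedal-travel sensor) = MTBF/(MTBF+MTTR) = 20153/(20153+110.6) = 0.99454

0.99454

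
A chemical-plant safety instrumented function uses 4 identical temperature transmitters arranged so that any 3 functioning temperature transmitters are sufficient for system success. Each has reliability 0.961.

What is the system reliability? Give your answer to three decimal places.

0.991

R = Σ_{i=3}^{4} C(4,i) p^i (1−p)^{4−i} with p = 0.961
C(4,3)·0.961^3·0.039^1 = 0.13845
C(4,4)·0.961^4·0.039^0 = 0.85289
Sum = 0.991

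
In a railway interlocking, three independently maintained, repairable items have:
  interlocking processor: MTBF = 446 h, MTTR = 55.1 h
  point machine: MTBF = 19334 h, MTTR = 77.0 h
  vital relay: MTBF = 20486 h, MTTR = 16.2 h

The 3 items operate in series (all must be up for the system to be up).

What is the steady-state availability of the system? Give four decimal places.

0.8858

A(interlocking processor) = MTBF/(MTBF+MTTR) = 446/(446+55.1) = 0.890042
A(point machine) = MTBF/(MTBF+MTTR) = 19334/(19334+77.0) = 0.996033
A(vital relay) = MTBF/(MTBF+MTTR) = 20486/(20486+16.2) = 0.999210
Series availability: 0.890042 × 0.996033 × 0.999210 = 0.8858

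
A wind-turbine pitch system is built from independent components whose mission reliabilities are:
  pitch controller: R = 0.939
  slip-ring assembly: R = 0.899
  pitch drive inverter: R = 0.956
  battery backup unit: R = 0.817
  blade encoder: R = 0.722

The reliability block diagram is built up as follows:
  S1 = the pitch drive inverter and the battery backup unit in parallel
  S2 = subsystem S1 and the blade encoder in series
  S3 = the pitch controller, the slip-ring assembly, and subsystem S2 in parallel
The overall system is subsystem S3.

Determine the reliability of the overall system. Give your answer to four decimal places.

0.9983

Parallel (pitch drive inverter and battery backup unit): 1 − (1 − 0.956000)(1 − 0.817000) = 0.991948
Series ([0.991948] and blade encoder): 0.991948 × 0.722000 = 0.716186
Parallel (pitch controller, slip-ring assembly, and [0.716186]): 1 − (1 − 0.939000)(1 − 0.899000)(1 − 0.716186) = 0.9983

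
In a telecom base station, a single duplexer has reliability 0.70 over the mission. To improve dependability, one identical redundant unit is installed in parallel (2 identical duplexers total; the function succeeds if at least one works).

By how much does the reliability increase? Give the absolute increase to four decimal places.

R_before = 0.70
R_after = 1 − (1 − 0.70)^2 = 0.9100
ΔR = 0.9100 − 0.70 = 0.2100

0.2100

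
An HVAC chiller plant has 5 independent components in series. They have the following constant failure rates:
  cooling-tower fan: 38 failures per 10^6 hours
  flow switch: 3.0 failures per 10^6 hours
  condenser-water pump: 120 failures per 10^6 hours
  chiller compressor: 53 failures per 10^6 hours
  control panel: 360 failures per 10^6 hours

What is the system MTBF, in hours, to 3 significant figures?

1740

Series of exponential components: λ_sys = Σ λ_i
λ_sys = 0.000038 + 0.0000030 + 0.00012 + 0.000053 + 0.00036 = 5.7400e-04 /h
MTBF = 1 / λ_sys = 1740 h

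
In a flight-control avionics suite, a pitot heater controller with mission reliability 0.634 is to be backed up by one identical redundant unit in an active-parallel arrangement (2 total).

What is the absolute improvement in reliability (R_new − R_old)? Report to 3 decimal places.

R_before = 0.634
R_after = 1 − (1 − 0.634)^2 = 0.866
ΔR = 0.866 − 0.634 = 0.232

0.232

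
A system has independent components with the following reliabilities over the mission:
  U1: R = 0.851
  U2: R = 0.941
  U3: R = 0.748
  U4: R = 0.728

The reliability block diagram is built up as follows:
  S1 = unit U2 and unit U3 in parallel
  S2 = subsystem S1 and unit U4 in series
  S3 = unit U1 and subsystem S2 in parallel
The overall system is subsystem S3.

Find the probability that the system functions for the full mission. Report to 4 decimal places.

Parallel (U2 and U3): 1 − (1 − 0.941000)(1 − 0.748000) = 0.985132
Series ([0.985132] and U4): 0.985132 × 0.728000 = 0.717176
Parallel (U1 and [0.717176]): 1 − (1 − 0.851000)(1 − 0.717176) = 0.9579

0.9579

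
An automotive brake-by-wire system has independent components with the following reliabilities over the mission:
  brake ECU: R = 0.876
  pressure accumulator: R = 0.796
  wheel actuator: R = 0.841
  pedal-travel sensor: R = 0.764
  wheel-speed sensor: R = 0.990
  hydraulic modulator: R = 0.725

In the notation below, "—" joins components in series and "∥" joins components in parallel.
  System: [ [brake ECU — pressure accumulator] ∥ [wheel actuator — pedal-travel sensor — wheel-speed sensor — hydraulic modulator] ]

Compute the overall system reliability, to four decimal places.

Series (brake ECU and pressure accumulator): 0.876000 × 0.796000 = 0.697296
Series (wheel actuator, pedal-travel sensor, wheel-speed sensor, and hydraulic modulator): 0.841000 × 0.764000 × 0.990000 × 0.725000 = 0.461172
Parallel ([0.697296] and [0.461172]): 1 − (1 − 0.697296)(1 − 0.461172) = 0.8369

0.8369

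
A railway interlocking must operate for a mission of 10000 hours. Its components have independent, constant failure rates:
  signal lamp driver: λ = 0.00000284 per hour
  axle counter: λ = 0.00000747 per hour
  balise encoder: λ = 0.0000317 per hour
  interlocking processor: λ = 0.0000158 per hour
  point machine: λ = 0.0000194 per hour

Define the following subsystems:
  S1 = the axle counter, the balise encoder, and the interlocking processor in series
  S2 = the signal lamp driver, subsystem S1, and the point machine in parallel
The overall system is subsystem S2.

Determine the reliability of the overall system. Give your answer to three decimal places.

R(signal lamp driver) = exp(−0.00000284 × 10000) = 0.97200
R(axle counter) = exp(−0.00000747 × 10000) = 0.92802
R(balise encoder) = exp(−0.0000317 × 10000) = 0.72833
R(interlocking processor) = exp(−0.0000158 × 10000) = 0.85385
R(point machine) = exp(−0.0000194 × 10000) = 0.82366
Series (axle counter, balise encoder, and interlocking processor): 0.92802 × 0.72833 × 0.85385 = 0.57712
Parallel (signal lamp driver, [0.57712], and point machine): 1 − (1 − 0.97200)(1 − 0.57712)(1 − 0.82366) = 0.998

0.998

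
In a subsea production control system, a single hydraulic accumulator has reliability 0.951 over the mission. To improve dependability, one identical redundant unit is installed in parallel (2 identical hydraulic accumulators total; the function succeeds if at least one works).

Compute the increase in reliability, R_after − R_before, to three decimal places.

0.047

R_before = 0.951
R_after = 1 − (1 − 0.951)^2 = 0.998
ΔR = 0.998 − 0.951 = 0.047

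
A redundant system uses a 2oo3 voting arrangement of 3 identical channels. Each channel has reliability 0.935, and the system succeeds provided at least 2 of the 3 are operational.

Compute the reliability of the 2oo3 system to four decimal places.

R = Σ_{i=2}^{3} C(3,i) p^i (1−p)^{3−i} with p = 0.935
C(3,2)·0.935^2·0.065^1 = 0.170474
C(3,3)·0.935^3·0.065^0 = 0.817400
Sum = 0.9879

0.9879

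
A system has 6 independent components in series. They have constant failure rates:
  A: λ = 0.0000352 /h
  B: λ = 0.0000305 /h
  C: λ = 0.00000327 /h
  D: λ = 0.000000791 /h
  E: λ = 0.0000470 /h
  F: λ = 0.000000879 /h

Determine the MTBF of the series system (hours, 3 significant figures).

8500

Series of exponential components: λ_sys = Σ λ_i
λ_sys = 0.0000352 + 0.0000305 + 0.00000327 + 0.000000791 + 0.0000470 + 0.000000879 = 1.1764e-04 /h
MTBF = 1 / λ_sys = 8500 h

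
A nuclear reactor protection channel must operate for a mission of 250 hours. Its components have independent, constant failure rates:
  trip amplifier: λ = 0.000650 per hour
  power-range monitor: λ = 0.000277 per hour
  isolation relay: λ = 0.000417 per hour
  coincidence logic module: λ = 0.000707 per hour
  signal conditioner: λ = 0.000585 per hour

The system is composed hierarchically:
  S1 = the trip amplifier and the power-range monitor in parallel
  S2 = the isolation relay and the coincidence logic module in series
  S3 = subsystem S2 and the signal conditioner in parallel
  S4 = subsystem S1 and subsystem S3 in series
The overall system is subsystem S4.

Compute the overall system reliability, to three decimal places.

R(trip amplifier) = exp(−0.000650 × 250) = 0.85002
R(power-range monitor) = exp(−0.000277 × 250) = 0.93309
R(isolation relay) = exp(−0.000417 × 250) = 0.90100
R(coincidence logic module) = exp(−0.000707 × 250) = 0.83799
R(signal conditioner) = exp(−0.000585 × 250) = 0.86394
Parallel (trip amplifier and power-range monitor): 1 − (1 − 0.85002)(1 − 0.93309) = 0.98996
Series (isolation relay and coincidence logic module): 0.90100 × 0.83799 = 0.75503
Parallel ([0.75503] and signal conditioner): 1 − (1 − 0.75503)(1 − 0.86394) = 0.96667
Series ([0.98996] and [0.96667]): 0.98996 × 0.96667 = 0.957

0.957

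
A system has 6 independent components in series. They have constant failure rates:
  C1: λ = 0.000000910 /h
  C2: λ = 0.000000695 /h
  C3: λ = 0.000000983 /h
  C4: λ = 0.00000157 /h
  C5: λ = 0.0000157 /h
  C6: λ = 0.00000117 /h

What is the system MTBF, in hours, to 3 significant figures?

Series of exponential components: λ_sys = Σ λ_i
λ_sys = 0.000000910 + 0.000000695 + 0.000000983 + 0.00000157 + 0.0000157 + 0.00000117 = 2.1028e-05 /h
MTBF = 1 / λ_sys = 47600 h

47600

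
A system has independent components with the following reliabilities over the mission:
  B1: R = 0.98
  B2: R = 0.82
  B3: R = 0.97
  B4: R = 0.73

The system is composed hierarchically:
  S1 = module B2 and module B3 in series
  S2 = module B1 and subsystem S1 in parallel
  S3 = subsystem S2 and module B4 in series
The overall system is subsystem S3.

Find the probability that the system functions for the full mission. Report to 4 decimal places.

Series (B2 and B3): 0.820000 × 0.970000 = 0.795400
Parallel (B1 and [0.795400]): 1 − (1 − 0.980000)(1 − 0.795400) = 0.995908
Series ([0.995908] and B4): 0.995908 × 0.730000 = 0.7270

0.7270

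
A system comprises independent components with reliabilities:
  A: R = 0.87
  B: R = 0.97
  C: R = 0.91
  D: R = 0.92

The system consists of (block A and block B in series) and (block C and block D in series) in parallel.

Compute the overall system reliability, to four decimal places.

Series (A and B): 0.870000 × 0.970000 = 0.843900
Series (C and D): 0.910000 × 0.920000 = 0.837200
Parallel ([0.843900] and [0.837200]): 1 − (1 − 0.843900)(1 − 0.837200) = 0.9746

0.9746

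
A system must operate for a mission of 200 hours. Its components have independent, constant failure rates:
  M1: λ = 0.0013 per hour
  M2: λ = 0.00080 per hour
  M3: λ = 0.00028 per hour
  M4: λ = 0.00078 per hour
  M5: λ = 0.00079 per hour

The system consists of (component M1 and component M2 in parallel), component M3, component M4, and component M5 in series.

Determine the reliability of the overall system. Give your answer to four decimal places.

0.6674

R(M1) = exp(−0.0013 × 200) = 0.771052
R(M2) = exp(−0.00080 × 200) = 0.852144
R(M3) = exp(−0.00028 × 200) = 0.945539
R(M4) = exp(−0.00078 × 200) = 0.855559
R(M5) = exp(−0.00079 × 200) = 0.853850
Parallel (M1 and M2): 1 − (1 − 0.771052)(1 − 0.852144) = 0.966149
Series ([0.966149], M3, M4, and M5): 0.966149 × 0.945539 × 0.855559 × 0.853850 = 0.6674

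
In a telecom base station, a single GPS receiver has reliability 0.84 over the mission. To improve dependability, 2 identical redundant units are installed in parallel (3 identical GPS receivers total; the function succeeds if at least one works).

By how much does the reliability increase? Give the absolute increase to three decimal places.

R_before = 0.84
R_after = 1 − (1 − 0.84)^3 = 0.996
ΔR = 0.996 − 0.84 = 0.156

0.156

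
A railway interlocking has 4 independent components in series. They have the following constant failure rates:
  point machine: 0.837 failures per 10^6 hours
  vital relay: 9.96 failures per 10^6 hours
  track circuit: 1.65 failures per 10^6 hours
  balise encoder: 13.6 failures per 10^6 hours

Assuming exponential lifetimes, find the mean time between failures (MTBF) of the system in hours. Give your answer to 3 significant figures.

38400

Series of exponential components: λ_sys = Σ λ_i
λ_sys = 0.000000837 + 0.00000996 + 0.00000165 + 0.0000136 = 2.6047e-05 /h
MTBF = 1 / λ_sys = 38400 h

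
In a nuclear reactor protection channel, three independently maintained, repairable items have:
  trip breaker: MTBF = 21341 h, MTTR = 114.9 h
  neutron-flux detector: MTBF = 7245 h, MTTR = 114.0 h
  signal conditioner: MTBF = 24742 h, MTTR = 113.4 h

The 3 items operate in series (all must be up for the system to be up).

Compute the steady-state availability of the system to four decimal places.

0.9748

A(trip breaker) = MTBF/(MTBF+MTTR) = 21341/(21341+114.9) = 0.994645
A(neutron-flux detector) = MTBF/(MTBF+MTTR) = 7245/(7245+114.0) = 0.984509
A(signal conditioner) = MTBF/(MTBF+MTTR) = 24742/(24742+113.4) = 0.995438
Series availability: 0.994645 × 0.984509 × 0.995438 = 0.9748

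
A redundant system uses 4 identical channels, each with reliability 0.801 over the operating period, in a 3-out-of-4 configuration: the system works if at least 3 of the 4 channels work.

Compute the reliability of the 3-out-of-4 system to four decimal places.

R = Σ_{i=3}^{4} C(4,i) p^i (1−p)^{4−i} with p = 0.801
C(4,3)·0.801^3·0.199^1 = 0.409082
C(4,4)·0.801^4·0.199^0 = 0.411652
Sum = 0.8207

0.8207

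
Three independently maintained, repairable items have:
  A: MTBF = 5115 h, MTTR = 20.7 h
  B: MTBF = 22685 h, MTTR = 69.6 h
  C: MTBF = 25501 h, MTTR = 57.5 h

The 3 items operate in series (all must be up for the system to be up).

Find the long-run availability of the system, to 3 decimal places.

0.991

A(A) = MTBF/(MTBF+MTTR) = 5115/(5115+20.7) = 0.995969
A(B) = MTBF/(MTBF+MTTR) = 22685/(22685+69.6) = 0.996941
A(C) = MTBF/(MTBF+MTTR) = 25501/(25501+57.5) = 0.997750
Series availability: 0.995969 × 0.996941 × 0.997750 = 0.991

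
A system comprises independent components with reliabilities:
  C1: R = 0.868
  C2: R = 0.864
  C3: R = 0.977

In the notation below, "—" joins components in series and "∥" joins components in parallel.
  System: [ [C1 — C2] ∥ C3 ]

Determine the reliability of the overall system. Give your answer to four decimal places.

0.9942

Series (C1 and C2): 0.868000 × 0.864000 = 0.749952
Parallel ([0.749952] and C3): 1 − (1 − 0.749952)(1 − 0.977000) = 0.9942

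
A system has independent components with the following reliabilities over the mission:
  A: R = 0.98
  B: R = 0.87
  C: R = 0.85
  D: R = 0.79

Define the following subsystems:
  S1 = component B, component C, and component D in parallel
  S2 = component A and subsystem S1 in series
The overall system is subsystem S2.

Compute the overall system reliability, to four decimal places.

0.9760

Parallel (B, C, and D): 1 − (1 − 0.870000)(1 − 0.850000)(1 − 0.790000) = 0.995905
Series (A and [0.995905]): 0.980000 × 0.995905 = 0.9760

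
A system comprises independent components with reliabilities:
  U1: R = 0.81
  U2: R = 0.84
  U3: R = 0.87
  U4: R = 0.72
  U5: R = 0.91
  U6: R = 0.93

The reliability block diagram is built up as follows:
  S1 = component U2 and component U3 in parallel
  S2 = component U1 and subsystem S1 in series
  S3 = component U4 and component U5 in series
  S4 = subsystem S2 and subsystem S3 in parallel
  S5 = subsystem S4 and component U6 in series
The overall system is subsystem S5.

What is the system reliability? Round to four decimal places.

0.8637

Parallel (U2 and U3): 1 − (1 − 0.840000)(1 − 0.870000) = 0.979200
Series (U1 and [0.979200]): 0.810000 × 0.979200 = 0.793152
Series (U4 and U5): 0.720000 × 0.910000 = 0.655200
Parallel ([0.793152] and [0.655200]): 1 − (1 − 0.793152)(1 − 0.655200) = 0.928679
Series ([0.928679] and U6): 0.928679 × 0.930000 = 0.8637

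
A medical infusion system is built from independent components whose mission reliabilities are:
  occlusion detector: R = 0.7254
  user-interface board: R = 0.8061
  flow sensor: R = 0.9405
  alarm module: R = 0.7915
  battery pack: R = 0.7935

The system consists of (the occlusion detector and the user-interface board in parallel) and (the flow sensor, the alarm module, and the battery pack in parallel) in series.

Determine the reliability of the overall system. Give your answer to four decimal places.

0.9443

Parallel (occlusion detector and user-interface board): 1 − (1 − 0.725400)(1 − 0.806100) = 0.946755
Parallel (flow sensor, alarm module, and battery pack): 1 − (1 − 0.940500)(1 − 0.791500)(1 − 0.793500) = 0.997438
Series ([0.946755] and [0.997438]): 0.946755 × 0.997438 = 0.9443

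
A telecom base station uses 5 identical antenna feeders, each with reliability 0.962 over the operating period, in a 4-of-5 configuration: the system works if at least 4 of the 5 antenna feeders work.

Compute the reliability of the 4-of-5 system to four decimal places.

R = Σ_{i=4}^{5} C(5,i) p^i (1−p)^{5−i} with p = 0.962
C(5,4)·0.962^4·0.038^1 = 0.162725
C(5,5)·0.962^5·0.038^0 = 0.823902
Sum = 0.9866

0.9866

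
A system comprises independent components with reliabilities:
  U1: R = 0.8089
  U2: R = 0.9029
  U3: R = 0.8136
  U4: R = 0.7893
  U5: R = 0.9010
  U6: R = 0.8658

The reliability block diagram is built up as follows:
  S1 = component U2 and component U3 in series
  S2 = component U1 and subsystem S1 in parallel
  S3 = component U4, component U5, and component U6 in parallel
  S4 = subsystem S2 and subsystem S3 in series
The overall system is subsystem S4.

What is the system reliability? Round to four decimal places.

0.9466

Series (U2 and U3): 0.902900 × 0.813600 = 0.734599
Parallel (U1 and [0.734599]): 1 − (1 − 0.808900)(1 − 0.734599) = 0.949282
Parallel (U4, U5, and U6): 1 − (1 − 0.789300)(1 − 0.901000)(1 − 0.865800) = 0.997201
Series ([0.949282] and [0.997201]): 0.949282 × 0.997201 = 0.9466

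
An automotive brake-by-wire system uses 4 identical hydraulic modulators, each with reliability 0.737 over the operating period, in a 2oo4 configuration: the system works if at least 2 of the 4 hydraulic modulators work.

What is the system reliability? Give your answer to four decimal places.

R = Σ_{i=2}^{4} C(4,i) p^i (1−p)^{4−i} with p = 0.737
C(4,2)·0.737^2·0.263^2 = 0.225423
C(4,3)·0.737^3·0.263^1 = 0.421132
C(4,4)·0.737^4·0.263^0 = 0.295033
Sum = 0.9416

0.9416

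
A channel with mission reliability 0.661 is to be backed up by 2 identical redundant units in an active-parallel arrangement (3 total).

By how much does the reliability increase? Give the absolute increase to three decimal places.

0.300

R_before = 0.661
R_after = 1 − (1 − 0.661)^3 = 0.961
ΔR = 0.961 − 0.661 = 0.300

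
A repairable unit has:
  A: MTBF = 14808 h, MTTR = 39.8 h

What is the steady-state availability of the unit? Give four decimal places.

0.9973

A(A) = MTBF/(MTBF+MTTR) = 14808/(14808+39.8) = 0.9973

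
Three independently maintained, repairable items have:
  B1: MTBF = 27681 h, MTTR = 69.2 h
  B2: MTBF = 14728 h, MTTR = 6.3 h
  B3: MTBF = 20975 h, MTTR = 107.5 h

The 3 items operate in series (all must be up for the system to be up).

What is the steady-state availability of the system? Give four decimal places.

0.9920

A(B1) = MTBF/(MTBF+MTTR) = 27681/(27681+69.2) = 0.997506
A(B2) = MTBF/(MTBF+MTTR) = 14728/(14728+6.3) = 0.999572
A(B3) = MTBF/(MTBF+MTTR) = 20975/(20975+107.5) = 0.994901
Series availability: 0.997506 × 0.999572 × 0.994901 = 0.9920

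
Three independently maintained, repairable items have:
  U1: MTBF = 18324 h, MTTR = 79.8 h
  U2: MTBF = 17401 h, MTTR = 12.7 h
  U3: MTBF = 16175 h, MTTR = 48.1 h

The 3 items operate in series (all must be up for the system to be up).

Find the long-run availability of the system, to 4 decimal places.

A(U1) = MTBF/(MTBF+MTTR) = 18324/(18324+79.8) = 0.995664
A(U2) = MTBF/(MTBF+MTTR) = 17401/(17401+12.7) = 0.999271
A(U3) = MTBF/(MTBF+MTTR) = 16175/(16175+48.1) = 0.997035
Series availability: 0.995664 × 0.999271 × 0.997035 = 0.9920

0.9920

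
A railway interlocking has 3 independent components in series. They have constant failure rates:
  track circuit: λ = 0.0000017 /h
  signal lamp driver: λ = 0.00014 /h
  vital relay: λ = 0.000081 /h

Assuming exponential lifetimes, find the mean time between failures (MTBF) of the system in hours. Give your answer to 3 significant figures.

Series of exponential components: λ_sys = Σ λ_i
λ_sys = 0.0000017 + 0.00014 + 0.000081 = 2.2270e-04 /h
MTBF = 1 / λ_sys = 4490 h

4490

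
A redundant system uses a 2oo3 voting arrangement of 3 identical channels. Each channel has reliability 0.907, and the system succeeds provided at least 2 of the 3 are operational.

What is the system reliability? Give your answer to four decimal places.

R = Σ_{i=2}^{3} C(3,i) p^i (1−p)^{3−i} with p = 0.907
C(3,2)·0.907^2·0.093^1 = 0.229519
C(3,3)·0.907^3·0.093^0 = 0.746143
Sum = 0.9757

0.9757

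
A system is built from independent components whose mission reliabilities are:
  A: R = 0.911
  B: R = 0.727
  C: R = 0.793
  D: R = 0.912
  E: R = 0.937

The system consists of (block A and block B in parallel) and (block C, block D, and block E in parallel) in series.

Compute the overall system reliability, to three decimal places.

0.975

Parallel (A and B): 1 − (1 − 0.91100)(1 − 0.72700) = 0.97570
Parallel (C, D, and E): 1 − (1 − 0.79300)(1 − 0.91200)(1 − 0.93700) = 0.99885
Series ([0.97570] and [0.99885]): 0.97570 × 0.99885 = 0.975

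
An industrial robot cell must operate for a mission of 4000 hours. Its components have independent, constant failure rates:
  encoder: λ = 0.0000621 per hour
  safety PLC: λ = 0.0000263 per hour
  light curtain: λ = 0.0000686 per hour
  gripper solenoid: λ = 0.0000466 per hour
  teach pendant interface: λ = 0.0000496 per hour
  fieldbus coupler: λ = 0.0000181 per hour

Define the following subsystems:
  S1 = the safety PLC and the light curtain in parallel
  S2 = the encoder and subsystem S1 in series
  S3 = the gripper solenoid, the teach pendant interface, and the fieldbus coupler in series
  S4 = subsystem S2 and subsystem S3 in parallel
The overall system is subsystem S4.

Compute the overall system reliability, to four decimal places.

R(encoder) = exp(−0.0000621 × 4000) = 0.780048
R(safety PLC) = exp(−0.0000263 × 4000) = 0.900144
R(light curtain) = exp(−0.0000686 × 4000) = 0.760028
R(gripper solenoid) = exp(−0.0000466 × 4000) = 0.829942
R(teach pendant interface) = exp(−0.0000496 × 4000) = 0.820042
R(fieldbus coupler) = exp(−0.0000181 × 4000) = 0.930159
Parallel (safety PLC and light curtain): 1 − (1 − 0.900144)(1 − 0.760028) = 0.976037
Series (encoder and [0.976037]): 0.780048 × 0.976037 = 0.761356
Series (gripper solenoid, teach pendant interface, and fieldbus coupler): 0.829942 × 0.820042 × 0.930159 = 0.633054
Parallel ([0.761356] and [0.633054]): 1 − (1 − 0.761356)(1 − 0.633054) = 0.9124

0.9124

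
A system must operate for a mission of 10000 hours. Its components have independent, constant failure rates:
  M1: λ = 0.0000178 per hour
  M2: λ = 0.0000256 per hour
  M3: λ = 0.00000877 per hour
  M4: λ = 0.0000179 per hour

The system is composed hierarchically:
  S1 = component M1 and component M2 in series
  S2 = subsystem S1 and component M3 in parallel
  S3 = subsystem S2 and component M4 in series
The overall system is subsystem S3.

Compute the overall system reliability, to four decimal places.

0.8114

R(M1) = exp(−0.0000178 × 10000) = 0.836942
R(M2) = exp(−0.0000256 × 10000) = 0.774142
R(M3) = exp(−0.00000877 × 10000) = 0.916036
R(M4) = exp(−0.0000179 × 10000) = 0.836106
Series (M1 and M2): 0.836942 × 0.774142 = 0.647912
Parallel ([0.647912] and M3): 1 − (1 − 0.647912)(1 − 0.916036) = 0.970437
Series ([0.970437] and M4): 0.970437 × 0.836106 = 0.8114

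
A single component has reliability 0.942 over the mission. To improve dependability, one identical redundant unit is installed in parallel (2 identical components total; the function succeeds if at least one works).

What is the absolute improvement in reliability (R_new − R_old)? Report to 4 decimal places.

0.0546

R_before = 0.942
R_after = 1 − (1 − 0.942)^2 = 0.9966
ΔR = 0.9966 − 0.942 = 0.0546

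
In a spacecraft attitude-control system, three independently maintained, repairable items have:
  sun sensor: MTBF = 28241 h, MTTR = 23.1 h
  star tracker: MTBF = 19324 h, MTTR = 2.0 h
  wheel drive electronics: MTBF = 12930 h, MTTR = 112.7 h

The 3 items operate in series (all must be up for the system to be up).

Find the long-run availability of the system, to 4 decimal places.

0.9904

A(sun sensor) = MTBF/(MTBF+MTTR) = 28241/(28241+23.1) = 0.999183
A(star tracker) = MTBF/(MTBF+MTTR) = 19324/(19324+2.0) = 0.999897
A(wheel drive electronics) = MTBF/(MTBF+MTTR) = 12930/(12930+112.7) = 0.991359
Series availability: 0.999183 × 0.999897 × 0.991359 = 0.9904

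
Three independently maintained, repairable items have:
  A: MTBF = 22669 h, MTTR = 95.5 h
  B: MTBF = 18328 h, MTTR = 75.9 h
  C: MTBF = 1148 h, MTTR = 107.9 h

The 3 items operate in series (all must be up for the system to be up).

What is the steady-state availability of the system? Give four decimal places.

A(A) = MTBF/(MTBF+MTTR) = 22669/(22669+95.5) = 0.995805
A(B) = MTBF/(MTBF+MTTR) = 18328/(18328+75.9) = 0.995876
A(C) = MTBF/(MTBF+MTTR) = 1148/(1148+107.9) = 0.914086
Series availability: 0.995805 × 0.995876 × 0.914086 = 0.9065

0.9065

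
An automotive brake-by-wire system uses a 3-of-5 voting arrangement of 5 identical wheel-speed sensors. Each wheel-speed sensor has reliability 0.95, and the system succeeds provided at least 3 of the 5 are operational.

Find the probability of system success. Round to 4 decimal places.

0.9988

R = Σ_{i=3}^{5} C(5,i) p^i (1−p)^{5−i} with p = 0.95
C(5,3)·0.95^3·0.05^2 = 0.021434
C(5,4)·0.95^4·0.05^1 = 0.203627
C(5,5)·0.95^5·0.05^0 = 0.773781
Sum = 0.9988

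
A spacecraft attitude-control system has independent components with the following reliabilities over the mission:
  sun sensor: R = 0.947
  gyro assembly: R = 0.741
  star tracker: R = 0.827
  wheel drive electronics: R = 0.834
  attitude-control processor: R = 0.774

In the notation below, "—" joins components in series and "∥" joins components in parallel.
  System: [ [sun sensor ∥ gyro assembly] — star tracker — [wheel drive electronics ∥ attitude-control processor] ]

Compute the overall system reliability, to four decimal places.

Parallel (sun sensor and gyro assembly): 1 − (1 − 0.947000)(1 − 0.741000) = 0.986273
Parallel (wheel drive electronics and attitude-control processor): 1 − (1 − 0.834000)(1 − 0.774000) = 0.962484
Series ([0.986273], star tracker, and [0.962484]): 0.986273 × 0.827000 × 0.962484 = 0.7850

0.7850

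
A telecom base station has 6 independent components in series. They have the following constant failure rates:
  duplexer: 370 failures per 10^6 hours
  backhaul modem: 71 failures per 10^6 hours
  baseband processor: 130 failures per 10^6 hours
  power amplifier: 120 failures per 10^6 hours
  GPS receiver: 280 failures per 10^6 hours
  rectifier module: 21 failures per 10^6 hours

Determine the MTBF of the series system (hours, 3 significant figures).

1010

Series of exponential components: λ_sys = Σ λ_i
λ_sys = 0.00037 + 0.000071 + 0.00013 + 0.00012 + 0.00028 + 0.000021 = 9.9200e-04 /h
MTBF = 1 / λ_sys = 1010 h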